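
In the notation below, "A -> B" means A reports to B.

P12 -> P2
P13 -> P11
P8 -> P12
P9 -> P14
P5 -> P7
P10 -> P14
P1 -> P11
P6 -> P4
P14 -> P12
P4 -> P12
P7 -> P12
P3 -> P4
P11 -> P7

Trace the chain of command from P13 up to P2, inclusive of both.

P13 -> P11 -> P7 -> P12 -> P2

P13 reports to P11. P11 reports to P7. P7 reports to P12. P12 reports to P2. P2 is at the top.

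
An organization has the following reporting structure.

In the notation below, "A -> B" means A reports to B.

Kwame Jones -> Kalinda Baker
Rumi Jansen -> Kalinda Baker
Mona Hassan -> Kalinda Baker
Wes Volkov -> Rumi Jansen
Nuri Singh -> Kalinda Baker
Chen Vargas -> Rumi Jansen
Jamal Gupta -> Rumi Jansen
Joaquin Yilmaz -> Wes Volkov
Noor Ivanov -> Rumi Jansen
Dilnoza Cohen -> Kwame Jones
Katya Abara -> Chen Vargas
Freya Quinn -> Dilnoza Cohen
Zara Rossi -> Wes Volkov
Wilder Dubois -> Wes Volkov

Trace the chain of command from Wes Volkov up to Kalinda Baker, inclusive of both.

Wes Volkov reports to Rumi Jansen. Rumi Jansen reports to Kalinda Baker. Kalinda Baker is at the top.

Wes Volkov -> Rumi Jansen -> Kalinda Baker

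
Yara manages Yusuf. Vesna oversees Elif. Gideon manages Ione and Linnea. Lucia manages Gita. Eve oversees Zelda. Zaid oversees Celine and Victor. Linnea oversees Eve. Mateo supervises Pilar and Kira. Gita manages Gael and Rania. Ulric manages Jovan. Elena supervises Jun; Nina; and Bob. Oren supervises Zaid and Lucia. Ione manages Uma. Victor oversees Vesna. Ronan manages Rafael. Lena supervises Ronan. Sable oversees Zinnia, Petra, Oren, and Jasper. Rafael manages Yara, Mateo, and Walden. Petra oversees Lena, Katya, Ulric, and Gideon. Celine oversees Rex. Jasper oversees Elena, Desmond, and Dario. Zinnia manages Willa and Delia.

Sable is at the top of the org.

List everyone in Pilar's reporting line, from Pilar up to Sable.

Pilar reports to Mateo. Mateo reports to Rafael. Rafael reports to Ronan. Ronan reports to Lena. Lena reports to Petra. Petra reports to Sable. Sable is at the top.

Pilar -> Mateo -> Rafael -> Ronan -> Lena -> Petra -> Sable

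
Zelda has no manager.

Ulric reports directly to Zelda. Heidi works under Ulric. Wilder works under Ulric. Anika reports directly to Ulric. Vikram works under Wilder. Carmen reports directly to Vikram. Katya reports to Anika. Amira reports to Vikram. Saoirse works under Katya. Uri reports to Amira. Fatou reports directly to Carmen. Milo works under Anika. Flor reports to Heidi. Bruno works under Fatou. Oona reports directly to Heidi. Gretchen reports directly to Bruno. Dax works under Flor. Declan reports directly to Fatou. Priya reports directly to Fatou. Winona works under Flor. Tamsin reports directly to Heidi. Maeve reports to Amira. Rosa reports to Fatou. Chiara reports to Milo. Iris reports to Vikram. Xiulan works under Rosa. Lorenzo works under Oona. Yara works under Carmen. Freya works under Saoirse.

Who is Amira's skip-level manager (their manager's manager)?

Amira reports to Vikram, and Vikram reports to Wilder. So Amira's skip-level manager is Wilder.

Wilder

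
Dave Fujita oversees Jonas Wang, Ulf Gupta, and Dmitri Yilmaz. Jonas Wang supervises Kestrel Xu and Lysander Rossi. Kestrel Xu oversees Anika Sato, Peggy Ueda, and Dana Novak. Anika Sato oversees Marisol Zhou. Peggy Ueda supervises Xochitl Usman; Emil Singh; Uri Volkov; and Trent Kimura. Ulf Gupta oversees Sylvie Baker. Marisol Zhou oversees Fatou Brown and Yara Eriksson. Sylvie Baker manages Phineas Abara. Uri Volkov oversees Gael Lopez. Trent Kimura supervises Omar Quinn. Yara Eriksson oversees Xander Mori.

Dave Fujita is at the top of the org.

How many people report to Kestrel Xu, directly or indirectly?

13

Kestrel Xu directly manages Anika Sato, Peggy Ueda, Dana Novak. Under Anika Sato: Marisol Zhou, Yara Eriksson, Xander Mori, Fatou Brown (4). Under Peggy Ueda: Trent Kimura, Omar Quinn, Uri Volkov, Gael Lopez, Emil Singh, Xochitl Usman (6). Dana Novak has no reports. So Kestrel Xu's organization is 3 direct reports plus everyone under them: 5 + 7 + 1 = 13.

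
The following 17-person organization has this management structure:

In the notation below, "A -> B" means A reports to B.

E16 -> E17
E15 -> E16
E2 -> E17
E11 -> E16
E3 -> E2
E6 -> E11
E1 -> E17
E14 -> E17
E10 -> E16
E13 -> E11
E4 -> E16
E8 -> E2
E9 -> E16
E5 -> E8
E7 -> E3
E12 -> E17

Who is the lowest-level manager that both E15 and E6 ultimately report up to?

E15's chain of managers is E16, E17. E6's chain of managers is E11, E16, E17. The first manager that appears in both chains is E16.

E16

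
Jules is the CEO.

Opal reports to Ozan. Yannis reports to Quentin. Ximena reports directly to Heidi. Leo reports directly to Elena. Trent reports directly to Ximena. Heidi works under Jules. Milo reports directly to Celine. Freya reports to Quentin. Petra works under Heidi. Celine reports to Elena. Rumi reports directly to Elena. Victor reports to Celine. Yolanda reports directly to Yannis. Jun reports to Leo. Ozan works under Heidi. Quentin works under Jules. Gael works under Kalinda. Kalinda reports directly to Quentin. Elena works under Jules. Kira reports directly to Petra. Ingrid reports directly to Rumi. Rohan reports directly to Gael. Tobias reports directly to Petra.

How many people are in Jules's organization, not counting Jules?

Jules directly manages Quentin, Heidi, Elena. Under Quentin: Freya, Kalinda, Gael, Rohan, Yannis, Yolanda (6). Under Heidi: Ximena, Trent, Ozan, Opal, Petra, Tobias, Kira (7). Under Elena: Celine, Victor, Milo, Rumi, Ingrid, Leo, Jun (7). So Jules's organization is 3 direct reports plus everyone under them: 7 + 8 + 8 = 23.

23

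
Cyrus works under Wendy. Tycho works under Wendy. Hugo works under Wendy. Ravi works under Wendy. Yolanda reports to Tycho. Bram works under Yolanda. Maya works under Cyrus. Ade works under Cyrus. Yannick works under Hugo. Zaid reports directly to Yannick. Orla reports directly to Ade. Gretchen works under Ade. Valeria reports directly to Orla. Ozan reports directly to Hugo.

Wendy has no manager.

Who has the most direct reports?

Wendy

Direct-report counts: Wendy has 4; Hugo has 2; Yannick has 1; Tycho has 1; Yolanda has 1; Cyrus has 2; Ade has 2; Orla has 1. The largest is 4, held by Wendy.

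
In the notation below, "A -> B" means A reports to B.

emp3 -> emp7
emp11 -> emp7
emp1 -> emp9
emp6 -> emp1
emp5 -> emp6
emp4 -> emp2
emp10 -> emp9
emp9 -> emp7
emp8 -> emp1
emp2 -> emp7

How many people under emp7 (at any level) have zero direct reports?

The people in emp7's organization with no one reporting to them are emp11, emp4, emp3, emp8, emp5, emp10. That is 6.

6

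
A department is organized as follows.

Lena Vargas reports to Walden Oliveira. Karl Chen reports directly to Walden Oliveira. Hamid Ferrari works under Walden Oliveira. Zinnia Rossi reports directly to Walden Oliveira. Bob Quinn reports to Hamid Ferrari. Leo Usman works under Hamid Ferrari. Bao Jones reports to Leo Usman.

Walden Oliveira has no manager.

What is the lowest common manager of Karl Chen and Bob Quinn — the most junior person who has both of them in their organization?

Walden Oliveira

Karl Chen's chain of managers is Walden Oliveira. Bob Quinn's chain of managers is Hamid Ferrari, Walden Oliveira. The first manager that appears in both chains is Walden Oliveira.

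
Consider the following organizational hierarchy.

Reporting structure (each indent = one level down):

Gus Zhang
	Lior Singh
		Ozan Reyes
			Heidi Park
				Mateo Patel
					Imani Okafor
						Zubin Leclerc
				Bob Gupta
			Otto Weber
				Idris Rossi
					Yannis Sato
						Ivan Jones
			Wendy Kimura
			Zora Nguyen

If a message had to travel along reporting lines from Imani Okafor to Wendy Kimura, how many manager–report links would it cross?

4

Imani Okafor is 3 levels below Ozan Reyes, and Wendy Kimura is 1 level below Ozan Reyes (their lowest common manager). The shortest path runs up from Imani Okafor to Ozan Reyes and back down to Wendy Kimura: 3 + 1 = 4 links.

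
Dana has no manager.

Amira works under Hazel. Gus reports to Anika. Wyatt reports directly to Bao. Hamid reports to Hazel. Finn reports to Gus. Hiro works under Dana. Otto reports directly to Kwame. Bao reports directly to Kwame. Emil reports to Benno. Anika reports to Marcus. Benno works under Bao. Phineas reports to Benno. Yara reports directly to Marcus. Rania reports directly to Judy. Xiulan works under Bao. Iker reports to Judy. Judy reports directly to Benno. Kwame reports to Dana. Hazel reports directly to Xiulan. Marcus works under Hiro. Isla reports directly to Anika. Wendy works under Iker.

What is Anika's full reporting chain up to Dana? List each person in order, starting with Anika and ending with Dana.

Anika -> Marcus -> Hiro -> Dana

Anika reports to Marcus. Marcus reports to Hiro. Hiro reports to Dana. Dana is at the top.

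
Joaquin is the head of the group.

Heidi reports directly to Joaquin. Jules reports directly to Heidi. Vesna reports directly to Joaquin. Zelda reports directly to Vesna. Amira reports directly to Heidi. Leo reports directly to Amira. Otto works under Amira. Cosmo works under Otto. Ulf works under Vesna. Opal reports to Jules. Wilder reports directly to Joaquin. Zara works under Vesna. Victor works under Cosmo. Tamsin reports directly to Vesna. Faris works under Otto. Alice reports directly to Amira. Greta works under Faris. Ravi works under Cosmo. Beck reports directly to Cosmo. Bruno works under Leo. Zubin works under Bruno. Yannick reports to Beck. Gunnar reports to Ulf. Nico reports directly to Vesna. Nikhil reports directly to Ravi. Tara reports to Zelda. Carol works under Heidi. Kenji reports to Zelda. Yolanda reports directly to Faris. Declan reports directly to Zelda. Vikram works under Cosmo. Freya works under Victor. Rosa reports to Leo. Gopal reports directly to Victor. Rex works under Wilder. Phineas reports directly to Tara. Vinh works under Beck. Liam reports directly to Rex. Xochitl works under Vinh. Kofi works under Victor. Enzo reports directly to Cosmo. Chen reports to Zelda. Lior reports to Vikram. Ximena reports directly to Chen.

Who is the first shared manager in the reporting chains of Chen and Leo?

Chen's chain of managers is Zelda, Vesna, Joaquin. Leo's chain of managers is Amira, Heidi, Joaquin. The first manager that appears in both chains is Joaquin.

Joaquin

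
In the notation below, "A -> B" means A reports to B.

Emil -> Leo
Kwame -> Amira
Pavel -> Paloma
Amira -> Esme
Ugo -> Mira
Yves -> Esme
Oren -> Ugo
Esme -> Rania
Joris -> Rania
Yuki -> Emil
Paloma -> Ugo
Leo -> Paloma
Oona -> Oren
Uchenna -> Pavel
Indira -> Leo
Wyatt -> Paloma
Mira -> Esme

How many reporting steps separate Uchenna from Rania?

Chain from Uchenna up to Rania: Uchenna → Pavel → Paloma → Ugo → Mira → Esme → Rania. That is 6 steps up, so Uchenna is 6 levels below Rania.

6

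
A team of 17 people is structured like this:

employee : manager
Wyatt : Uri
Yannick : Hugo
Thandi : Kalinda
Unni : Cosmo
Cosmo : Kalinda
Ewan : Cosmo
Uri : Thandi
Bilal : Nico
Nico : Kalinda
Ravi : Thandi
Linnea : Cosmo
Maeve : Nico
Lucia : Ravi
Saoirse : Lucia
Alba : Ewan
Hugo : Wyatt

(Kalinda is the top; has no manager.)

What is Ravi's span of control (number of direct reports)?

1

Ravi directly manages Lucia. That is 1 direct report.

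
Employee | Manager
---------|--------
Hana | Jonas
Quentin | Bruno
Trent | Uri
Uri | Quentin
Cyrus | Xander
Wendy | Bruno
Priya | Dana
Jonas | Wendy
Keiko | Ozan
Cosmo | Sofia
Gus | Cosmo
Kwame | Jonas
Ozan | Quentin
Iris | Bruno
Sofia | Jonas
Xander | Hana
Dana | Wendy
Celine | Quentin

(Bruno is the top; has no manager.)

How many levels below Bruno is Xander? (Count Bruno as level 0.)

Chain from Xander up to Bruno: Xander → Hana → Jonas → Wendy → Bruno. That is 4 steps up, so Xander is 4 levels below Bruno.

4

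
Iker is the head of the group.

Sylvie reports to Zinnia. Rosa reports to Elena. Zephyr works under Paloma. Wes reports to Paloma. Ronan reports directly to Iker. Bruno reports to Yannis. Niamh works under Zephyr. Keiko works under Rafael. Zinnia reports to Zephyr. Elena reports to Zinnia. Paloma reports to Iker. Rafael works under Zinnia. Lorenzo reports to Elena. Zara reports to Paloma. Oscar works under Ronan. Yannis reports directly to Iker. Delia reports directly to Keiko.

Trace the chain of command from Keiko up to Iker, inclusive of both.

Keiko reports to Rafael. Rafael reports to Zinnia. Zinnia reports to Zephyr. Zephyr reports to Paloma. Paloma reports to Iker. Iker is at the top.

Keiko -> Rafael -> Zinnia -> Zephyr -> Paloma -> Iker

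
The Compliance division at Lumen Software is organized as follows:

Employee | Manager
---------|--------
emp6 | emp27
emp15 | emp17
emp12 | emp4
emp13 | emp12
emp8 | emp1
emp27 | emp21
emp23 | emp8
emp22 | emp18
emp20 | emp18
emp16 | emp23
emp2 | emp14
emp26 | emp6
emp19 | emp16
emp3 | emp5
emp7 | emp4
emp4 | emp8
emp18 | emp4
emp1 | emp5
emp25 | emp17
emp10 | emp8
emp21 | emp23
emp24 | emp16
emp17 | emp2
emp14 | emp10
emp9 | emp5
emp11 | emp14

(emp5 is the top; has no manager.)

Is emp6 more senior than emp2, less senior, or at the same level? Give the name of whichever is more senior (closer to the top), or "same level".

emp2

emp6 is 6 levels below emp5; emp2 is 5. emp2 is higher.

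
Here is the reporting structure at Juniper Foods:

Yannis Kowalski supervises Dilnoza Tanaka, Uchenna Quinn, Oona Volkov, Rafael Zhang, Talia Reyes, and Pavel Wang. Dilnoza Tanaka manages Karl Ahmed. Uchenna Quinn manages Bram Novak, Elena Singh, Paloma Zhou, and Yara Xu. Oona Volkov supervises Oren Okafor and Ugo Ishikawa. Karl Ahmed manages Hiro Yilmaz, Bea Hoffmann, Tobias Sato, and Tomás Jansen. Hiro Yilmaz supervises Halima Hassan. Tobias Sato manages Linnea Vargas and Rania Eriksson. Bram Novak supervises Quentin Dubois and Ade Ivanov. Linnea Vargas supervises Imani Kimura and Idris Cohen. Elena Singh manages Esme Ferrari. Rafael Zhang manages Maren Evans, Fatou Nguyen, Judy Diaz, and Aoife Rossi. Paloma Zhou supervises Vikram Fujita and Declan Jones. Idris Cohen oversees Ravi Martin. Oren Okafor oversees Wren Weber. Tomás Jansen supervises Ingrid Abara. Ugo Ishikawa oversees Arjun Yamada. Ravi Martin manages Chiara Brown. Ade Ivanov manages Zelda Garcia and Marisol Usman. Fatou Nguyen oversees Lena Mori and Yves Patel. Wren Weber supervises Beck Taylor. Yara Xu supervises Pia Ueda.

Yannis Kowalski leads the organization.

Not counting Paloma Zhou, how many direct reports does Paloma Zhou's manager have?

3

Paloma Zhou reports to Uchenna Quinn. Uchenna Quinn's other direct reports are Bram Novak, Elena Singh, Yara Xu — 3 peers.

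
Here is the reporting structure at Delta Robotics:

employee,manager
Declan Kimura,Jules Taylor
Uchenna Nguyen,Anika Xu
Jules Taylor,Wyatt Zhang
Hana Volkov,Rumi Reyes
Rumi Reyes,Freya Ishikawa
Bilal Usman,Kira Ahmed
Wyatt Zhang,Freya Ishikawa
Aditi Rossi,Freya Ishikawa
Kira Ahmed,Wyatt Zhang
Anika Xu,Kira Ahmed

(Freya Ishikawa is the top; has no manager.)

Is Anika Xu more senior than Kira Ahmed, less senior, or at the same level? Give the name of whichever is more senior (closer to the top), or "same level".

Kira Ahmed

Anika Xu is 3 levels below Freya Ishikawa; Kira Ahmed is 2. Kira Ahmed is higher.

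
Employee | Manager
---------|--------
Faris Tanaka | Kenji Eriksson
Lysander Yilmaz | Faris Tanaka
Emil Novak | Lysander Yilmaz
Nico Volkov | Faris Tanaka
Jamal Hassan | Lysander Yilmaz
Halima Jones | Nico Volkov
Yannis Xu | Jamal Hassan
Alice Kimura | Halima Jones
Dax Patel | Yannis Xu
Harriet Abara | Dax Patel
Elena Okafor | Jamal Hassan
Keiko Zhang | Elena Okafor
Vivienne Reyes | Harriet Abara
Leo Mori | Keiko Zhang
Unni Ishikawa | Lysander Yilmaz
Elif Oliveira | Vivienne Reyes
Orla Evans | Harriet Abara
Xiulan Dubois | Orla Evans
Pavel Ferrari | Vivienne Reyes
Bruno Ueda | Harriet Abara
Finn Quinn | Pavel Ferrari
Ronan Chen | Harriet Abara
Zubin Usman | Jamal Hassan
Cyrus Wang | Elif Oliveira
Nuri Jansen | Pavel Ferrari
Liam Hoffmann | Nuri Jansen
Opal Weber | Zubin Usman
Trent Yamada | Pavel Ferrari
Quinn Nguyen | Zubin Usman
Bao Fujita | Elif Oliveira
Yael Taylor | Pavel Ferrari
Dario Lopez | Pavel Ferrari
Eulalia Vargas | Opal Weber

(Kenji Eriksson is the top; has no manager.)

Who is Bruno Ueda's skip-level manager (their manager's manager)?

Dax Patel

Bruno Ueda reports to Harriet Abara, and Harriet Abara reports to Dax Patel. So Bruno Ueda's skip-level manager is Dax Patel.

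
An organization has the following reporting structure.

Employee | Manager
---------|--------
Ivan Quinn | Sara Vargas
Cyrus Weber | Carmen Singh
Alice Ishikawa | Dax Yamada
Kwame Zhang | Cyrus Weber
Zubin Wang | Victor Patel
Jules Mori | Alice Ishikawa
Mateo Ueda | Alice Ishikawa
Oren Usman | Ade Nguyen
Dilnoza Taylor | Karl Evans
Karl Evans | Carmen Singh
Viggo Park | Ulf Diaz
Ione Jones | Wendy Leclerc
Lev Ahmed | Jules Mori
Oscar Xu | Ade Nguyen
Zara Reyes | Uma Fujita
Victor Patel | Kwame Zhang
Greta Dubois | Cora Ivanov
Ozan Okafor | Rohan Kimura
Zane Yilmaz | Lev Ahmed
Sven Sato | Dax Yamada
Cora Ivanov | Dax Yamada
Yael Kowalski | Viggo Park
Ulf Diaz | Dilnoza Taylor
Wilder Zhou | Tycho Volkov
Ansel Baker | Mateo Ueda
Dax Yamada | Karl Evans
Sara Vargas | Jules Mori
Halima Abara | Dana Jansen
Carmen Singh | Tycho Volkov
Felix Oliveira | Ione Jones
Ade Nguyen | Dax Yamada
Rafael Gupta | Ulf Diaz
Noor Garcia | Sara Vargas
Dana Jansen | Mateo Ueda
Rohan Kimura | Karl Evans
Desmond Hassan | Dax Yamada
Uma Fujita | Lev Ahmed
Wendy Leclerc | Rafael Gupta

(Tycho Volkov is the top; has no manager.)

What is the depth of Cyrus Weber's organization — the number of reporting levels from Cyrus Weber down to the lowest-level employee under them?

3

The longest chain under Cyrus Weber runs Cyrus Weber → Kwame Zhang → Victor Patel → Zubin Wang, which is 3 levels below Cyrus Weber.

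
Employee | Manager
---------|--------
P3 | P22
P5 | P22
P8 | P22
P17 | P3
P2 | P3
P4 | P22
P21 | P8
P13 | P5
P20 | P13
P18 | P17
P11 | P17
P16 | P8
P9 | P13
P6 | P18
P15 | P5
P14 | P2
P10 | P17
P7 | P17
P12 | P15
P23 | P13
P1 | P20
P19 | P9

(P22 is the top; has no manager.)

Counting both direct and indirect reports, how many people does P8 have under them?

2

P8 directly manages P21, P16. P21 has no reports. P16 has no reports. So P8's organization is 2 direct reports plus everyone under them: 1 + 1 = 2.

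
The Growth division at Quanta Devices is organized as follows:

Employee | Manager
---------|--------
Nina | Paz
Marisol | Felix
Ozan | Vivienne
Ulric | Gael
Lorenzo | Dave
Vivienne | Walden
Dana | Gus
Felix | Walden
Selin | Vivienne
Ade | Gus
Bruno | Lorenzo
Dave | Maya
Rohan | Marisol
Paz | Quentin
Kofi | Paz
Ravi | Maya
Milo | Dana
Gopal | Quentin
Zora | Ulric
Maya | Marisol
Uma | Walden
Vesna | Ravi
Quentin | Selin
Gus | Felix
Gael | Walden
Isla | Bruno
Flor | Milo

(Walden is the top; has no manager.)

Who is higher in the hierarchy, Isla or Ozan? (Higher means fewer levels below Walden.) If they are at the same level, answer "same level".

Ozan

Isla is 7 levels below Walden; Ozan is 2. Ozan is higher.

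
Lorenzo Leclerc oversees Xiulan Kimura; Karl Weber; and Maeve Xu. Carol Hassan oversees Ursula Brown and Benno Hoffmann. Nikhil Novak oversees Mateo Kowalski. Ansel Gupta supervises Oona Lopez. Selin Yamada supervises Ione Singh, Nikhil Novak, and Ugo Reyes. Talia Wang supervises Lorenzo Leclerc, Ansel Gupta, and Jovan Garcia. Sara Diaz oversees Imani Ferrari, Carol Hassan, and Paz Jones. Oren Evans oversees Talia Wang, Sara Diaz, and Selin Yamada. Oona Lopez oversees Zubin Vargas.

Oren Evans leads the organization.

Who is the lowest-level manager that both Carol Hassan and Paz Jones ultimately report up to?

Carol Hassan's chain of managers is Sara Diaz, Oren Evans. Paz Jones's chain of managers is Sara Diaz, Oren Evans. The first manager that appears in both chains is Sara Diaz.

Sara Diaz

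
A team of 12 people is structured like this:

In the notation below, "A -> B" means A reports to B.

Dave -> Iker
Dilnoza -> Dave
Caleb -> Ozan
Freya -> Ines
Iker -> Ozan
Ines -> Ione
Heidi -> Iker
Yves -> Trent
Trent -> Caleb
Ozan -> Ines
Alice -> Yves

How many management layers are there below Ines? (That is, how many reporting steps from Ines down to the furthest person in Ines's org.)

The longest chain under Ines runs Ines → Ozan → Caleb → Trent → Yves → Alice, which is 5 levels below Ines.

5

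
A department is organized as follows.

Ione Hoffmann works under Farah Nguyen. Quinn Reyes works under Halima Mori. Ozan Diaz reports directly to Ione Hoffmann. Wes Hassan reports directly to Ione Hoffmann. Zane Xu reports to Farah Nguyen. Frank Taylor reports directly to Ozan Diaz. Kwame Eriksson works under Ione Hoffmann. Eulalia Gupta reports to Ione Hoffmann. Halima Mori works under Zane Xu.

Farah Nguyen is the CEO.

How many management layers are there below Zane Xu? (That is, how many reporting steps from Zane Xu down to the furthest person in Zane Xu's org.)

The longest chain under Zane Xu runs Zane Xu → Halima Mori → Quinn Reyes, which is 2 levels below Zane Xu.

2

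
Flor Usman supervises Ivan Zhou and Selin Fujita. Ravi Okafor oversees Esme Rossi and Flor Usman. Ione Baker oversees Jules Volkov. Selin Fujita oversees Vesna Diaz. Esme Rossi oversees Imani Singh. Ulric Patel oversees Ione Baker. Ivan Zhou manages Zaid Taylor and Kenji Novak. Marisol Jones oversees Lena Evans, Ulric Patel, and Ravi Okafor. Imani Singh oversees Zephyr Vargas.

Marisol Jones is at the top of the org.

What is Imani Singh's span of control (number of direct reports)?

Imani Singh directly manages Zephyr Vargas. That is 1 direct report.

1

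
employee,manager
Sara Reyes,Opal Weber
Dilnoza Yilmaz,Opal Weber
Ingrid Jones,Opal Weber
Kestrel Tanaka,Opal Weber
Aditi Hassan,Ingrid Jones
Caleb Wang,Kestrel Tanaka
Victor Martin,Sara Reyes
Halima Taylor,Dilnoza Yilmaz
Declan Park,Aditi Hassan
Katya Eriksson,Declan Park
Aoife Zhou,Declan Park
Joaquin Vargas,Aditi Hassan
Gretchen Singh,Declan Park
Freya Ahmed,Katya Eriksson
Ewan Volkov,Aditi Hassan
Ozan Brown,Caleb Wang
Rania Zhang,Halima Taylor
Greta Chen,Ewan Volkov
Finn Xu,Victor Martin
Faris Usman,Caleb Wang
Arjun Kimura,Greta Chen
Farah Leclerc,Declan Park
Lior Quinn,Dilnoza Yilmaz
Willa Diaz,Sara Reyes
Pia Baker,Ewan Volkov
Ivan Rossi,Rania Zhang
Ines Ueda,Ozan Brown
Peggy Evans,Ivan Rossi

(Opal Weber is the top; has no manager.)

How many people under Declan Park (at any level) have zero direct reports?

The people in Declan Park's organization with no one reporting to them are Farah Leclerc, Gretchen Singh, Aoife Zhou, Freya Ahmed. That is 4.

4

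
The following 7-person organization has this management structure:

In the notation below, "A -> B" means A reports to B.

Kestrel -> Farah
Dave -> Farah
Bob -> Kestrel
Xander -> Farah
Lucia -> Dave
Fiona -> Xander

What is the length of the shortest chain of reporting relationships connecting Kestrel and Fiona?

3

Kestrel is 1 level below Farah, and Fiona is 2 levels below Farah (their lowest common manager). The shortest path runs up from Kestrel to Farah and back down to Fiona: 1 + 2 = 3 links.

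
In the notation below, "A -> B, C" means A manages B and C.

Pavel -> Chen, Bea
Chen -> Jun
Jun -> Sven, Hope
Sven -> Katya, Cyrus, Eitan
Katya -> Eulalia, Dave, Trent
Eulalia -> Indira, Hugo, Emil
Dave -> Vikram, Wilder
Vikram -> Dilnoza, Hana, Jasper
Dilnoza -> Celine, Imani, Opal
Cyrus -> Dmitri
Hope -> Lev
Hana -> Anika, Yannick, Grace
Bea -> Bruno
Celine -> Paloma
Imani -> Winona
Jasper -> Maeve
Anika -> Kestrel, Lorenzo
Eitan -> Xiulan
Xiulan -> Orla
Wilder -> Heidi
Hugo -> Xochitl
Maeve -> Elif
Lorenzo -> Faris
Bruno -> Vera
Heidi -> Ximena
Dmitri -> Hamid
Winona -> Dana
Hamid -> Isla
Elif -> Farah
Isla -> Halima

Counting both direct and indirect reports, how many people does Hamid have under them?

Hamid directly manages Isla. Under Isla: Halima (1). That's 2 in total.

2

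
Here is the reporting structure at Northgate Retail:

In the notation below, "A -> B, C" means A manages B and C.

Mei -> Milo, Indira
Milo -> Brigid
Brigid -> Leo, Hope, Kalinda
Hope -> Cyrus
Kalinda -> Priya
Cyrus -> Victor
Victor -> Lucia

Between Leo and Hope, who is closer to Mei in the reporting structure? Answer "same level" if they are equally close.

same level

Both Leo and Hope are 3 levels below Mei.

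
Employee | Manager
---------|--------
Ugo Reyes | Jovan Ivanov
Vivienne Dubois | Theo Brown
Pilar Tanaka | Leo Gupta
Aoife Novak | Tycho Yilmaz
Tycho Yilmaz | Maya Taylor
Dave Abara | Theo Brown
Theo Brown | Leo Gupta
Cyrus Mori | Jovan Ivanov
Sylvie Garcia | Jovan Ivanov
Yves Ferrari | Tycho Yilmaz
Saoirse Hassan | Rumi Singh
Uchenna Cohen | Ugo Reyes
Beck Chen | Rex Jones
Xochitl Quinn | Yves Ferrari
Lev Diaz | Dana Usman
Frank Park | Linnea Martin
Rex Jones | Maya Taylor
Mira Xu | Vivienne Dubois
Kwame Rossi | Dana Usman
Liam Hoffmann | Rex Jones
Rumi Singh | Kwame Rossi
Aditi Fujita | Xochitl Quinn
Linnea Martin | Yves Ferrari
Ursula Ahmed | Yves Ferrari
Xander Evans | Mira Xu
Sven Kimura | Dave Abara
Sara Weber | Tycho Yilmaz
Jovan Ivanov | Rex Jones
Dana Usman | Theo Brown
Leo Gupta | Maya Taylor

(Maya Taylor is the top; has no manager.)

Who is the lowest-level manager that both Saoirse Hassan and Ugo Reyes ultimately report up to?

Saoirse Hassan's chain of managers is Rumi Singh, Kwame Rossi, Dana Usman, Theo Brown, Leo Gupta, Maya Taylor. Ugo Reyes's chain of managers is Jovan Ivanov, Rex Jones, Maya Taylor. The first manager that appears in both chains is Maya Taylor.

Maya Taylor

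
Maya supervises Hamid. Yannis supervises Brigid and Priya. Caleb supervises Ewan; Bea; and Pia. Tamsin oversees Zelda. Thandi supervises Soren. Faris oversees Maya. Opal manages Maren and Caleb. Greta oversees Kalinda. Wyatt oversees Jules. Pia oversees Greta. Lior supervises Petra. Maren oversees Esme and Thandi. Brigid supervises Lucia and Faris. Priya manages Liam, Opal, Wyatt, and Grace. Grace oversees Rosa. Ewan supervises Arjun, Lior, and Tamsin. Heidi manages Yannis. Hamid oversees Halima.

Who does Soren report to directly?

Soren reports directly to Thandi.

Thandi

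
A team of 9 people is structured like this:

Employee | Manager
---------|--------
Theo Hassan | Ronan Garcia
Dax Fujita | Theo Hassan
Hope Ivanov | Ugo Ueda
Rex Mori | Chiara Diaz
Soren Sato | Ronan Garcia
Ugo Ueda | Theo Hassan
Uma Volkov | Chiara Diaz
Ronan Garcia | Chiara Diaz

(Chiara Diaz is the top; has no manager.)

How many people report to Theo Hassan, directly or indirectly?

3

Theo Hassan directly manages Dax Fujita, Ugo Ueda. Dax Fujita has no reports. Under Ugo Ueda: Hope Ivanov (1). So Theo Hassan's organization is 2 direct reports plus everyone under them: 1 + 2 = 3.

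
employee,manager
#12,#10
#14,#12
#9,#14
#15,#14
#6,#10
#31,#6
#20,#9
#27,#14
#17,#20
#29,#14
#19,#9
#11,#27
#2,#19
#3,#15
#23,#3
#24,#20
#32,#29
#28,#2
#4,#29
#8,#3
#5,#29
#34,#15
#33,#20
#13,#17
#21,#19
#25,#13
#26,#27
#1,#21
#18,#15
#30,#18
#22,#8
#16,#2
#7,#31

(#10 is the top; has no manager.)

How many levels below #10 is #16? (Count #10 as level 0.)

6

Chain from #16 up to #10: #16 → #2 → #19 → #9 → #14 → #12 → #10. That is 6 steps up, so #16 is 6 levels below #10.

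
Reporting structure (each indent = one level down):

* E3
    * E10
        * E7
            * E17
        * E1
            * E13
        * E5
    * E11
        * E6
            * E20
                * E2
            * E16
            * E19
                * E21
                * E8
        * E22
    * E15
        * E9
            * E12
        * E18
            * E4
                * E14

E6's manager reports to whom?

E3

E6 reports to E11, and E11 reports to E3. So E6's skip-level manager is E3.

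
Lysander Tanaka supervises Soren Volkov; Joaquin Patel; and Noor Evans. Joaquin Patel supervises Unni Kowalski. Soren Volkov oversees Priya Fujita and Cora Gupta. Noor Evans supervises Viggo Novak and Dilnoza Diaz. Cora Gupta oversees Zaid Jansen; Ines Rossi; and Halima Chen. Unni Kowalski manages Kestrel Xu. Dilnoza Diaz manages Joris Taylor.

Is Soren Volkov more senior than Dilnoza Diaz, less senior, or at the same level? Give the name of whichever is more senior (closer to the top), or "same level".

Soren Volkov is 1 level below Lysander Tanaka; Dilnoza Diaz is 2. Soren Volkov is higher.

Soren Volkov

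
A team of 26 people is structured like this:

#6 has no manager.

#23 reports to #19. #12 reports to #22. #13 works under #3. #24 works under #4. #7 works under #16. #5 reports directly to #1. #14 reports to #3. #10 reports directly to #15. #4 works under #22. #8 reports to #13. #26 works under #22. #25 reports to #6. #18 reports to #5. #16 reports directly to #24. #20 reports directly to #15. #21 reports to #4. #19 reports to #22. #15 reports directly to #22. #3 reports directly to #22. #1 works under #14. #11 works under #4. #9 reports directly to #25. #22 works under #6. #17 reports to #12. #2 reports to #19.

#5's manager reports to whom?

#5 reports to #1, and #1 reports to #14. So #5's skip-level manager is #14.

#14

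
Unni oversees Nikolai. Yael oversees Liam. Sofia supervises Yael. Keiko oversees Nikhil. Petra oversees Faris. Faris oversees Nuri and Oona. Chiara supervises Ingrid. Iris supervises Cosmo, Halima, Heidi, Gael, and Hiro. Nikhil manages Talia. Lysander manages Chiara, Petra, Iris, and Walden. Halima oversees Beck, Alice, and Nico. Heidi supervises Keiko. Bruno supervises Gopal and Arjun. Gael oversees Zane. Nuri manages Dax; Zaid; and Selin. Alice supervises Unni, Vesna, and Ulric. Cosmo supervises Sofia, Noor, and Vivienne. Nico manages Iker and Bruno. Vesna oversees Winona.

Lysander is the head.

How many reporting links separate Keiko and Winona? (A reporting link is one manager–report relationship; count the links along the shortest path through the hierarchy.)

Keiko is 2 levels below Iris, and Winona is 4 levels below Iris (their lowest common manager). The shortest path runs up from Keiko to Iris and back down to Winona: 2 + 4 = 6 links.

6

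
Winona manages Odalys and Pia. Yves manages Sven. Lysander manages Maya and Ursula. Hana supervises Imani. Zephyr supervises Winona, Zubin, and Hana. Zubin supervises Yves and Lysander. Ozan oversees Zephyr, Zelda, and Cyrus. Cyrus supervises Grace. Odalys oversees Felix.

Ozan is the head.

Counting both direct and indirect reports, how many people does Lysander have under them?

2

Lysander directly manages Ursula, Maya. Ursula has no reports. Maya has no reports. So Lysander's organization is 2 direct reports plus everyone under them: 1 + 1 = 2.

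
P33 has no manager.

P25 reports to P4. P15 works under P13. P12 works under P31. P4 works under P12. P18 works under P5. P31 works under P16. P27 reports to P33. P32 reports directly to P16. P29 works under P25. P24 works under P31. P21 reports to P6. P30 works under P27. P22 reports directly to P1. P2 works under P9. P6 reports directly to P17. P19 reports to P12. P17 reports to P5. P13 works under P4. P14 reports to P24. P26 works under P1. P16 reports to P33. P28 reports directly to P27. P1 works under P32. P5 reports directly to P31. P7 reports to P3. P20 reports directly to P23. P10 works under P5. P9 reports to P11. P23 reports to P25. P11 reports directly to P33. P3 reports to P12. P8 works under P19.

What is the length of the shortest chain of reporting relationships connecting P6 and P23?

7

P6 is 3 levels below P31, and P23 is 4 levels below P31 (their lowest common manager). The shortest path runs up from P6 to P31 and back down to P23: 3 + 4 = 7 links.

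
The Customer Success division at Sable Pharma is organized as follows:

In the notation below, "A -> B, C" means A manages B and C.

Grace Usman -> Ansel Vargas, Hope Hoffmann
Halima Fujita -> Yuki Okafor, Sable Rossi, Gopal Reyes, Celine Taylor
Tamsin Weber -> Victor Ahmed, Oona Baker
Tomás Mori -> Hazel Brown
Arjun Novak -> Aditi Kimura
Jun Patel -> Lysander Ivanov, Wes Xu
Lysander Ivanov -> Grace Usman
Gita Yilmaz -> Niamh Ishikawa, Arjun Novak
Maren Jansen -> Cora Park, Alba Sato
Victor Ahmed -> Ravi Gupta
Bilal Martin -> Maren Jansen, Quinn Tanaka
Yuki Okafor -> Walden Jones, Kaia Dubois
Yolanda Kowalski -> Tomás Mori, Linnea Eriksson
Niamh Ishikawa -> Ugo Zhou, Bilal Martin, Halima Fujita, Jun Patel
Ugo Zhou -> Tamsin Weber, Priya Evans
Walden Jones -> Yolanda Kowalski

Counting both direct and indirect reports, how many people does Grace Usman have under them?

Grace Usman directly manages Ansel Vargas, Hope Hoffmann. Ansel Vargas has no reports. Hope Hoffmann has no reports. So Grace Usman's organization is 2 direct reports plus everyone under them: 1 + 1 = 2.

2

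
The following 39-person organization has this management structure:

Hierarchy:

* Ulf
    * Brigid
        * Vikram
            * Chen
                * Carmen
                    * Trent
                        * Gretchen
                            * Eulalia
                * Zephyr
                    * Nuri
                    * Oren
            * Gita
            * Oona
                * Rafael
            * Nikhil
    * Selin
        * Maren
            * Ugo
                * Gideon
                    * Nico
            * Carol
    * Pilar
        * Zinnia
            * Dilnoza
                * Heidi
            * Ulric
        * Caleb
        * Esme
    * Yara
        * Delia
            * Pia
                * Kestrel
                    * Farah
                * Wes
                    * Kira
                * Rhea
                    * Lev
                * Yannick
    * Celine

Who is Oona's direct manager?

Oona reports directly to Vikram.

Vikram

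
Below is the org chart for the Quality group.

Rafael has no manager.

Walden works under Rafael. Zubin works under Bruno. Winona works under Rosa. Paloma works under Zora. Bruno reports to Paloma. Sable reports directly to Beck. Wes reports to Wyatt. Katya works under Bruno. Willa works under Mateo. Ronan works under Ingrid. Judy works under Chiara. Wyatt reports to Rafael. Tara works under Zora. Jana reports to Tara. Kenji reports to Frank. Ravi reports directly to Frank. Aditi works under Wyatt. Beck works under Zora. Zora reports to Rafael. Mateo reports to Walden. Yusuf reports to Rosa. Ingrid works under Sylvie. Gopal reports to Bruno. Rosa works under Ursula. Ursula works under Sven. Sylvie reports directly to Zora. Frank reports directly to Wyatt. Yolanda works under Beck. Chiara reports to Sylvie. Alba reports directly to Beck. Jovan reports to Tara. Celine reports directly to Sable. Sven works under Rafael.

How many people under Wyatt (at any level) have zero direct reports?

The people in Wyatt's organization with no one reporting to them are Aditi, Wes, Kenji, Ravi. That is 4.

4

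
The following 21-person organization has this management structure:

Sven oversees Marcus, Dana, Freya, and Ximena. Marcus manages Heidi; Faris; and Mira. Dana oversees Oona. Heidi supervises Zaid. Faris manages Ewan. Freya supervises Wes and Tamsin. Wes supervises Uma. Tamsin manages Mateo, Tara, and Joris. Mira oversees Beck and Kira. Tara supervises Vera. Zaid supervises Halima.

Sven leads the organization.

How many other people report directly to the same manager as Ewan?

Ewan reports to Faris, and Faris has no other direct reports. Ewan has 0 peers.

0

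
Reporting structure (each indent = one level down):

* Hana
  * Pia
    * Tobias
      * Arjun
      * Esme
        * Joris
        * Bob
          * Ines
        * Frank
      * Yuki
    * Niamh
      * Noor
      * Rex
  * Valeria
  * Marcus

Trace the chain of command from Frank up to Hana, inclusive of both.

Frank reports to Esme. Esme reports to Tobias. Tobias reports to Pia. Pia reports to Hana. Hana is at the top.

Frank -> Esme -> Tobias -> Pia -> Hana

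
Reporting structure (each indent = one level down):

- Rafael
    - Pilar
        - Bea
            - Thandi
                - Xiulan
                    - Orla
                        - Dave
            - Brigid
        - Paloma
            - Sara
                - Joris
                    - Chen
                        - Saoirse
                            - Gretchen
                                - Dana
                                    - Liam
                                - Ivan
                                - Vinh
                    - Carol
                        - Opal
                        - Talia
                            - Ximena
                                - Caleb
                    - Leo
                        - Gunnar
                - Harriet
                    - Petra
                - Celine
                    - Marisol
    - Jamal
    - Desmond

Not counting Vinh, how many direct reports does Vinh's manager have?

Vinh reports to Gretchen. Gretchen's other direct reports are Dana, Ivan — 2 peers.

2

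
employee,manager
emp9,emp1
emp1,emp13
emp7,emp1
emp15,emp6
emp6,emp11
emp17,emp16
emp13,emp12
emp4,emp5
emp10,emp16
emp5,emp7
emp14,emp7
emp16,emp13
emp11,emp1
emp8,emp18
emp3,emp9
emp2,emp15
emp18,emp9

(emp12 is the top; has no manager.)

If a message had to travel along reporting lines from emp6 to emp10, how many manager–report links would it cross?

5

emp6 is 3 levels below emp13, and emp10 is 2 levels below emp13 (their lowest common manager). The shortest path runs up from emp6 to emp13 and back down to emp10: 3 + 2 = 5 links.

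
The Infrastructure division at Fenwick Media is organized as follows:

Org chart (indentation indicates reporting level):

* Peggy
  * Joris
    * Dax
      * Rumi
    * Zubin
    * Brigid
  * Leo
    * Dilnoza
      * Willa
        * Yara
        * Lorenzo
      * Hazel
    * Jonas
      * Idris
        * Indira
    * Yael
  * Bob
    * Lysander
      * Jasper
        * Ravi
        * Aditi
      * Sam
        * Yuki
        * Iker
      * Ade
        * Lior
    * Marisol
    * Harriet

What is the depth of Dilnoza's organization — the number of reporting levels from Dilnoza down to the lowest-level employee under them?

The longest chain under Dilnoza runs Dilnoza → Willa → Lorenzo, which is 2 levels below Dilnoza.

2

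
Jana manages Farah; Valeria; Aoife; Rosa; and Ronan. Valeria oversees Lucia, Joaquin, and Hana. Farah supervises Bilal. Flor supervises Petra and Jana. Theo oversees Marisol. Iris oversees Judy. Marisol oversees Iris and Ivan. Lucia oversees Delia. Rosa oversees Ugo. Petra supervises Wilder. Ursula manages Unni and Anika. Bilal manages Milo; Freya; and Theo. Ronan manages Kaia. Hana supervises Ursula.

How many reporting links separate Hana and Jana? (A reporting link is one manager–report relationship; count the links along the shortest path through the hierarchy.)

Hana is in Jana's organization: the chain from Hana up to Jana is Hana → Valeria → Jana, which is 2 links.

2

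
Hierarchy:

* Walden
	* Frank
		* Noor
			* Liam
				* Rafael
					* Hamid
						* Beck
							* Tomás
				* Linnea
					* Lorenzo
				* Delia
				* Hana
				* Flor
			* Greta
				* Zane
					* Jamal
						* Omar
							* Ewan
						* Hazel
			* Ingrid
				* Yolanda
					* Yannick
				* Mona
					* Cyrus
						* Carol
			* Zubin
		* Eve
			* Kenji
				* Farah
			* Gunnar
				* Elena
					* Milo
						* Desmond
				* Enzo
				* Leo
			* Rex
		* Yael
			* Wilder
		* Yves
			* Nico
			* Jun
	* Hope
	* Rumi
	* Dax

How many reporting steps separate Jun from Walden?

Chain from Jun up to Walden: Jun → Yves → Frank → Walden. That is 3 steps up, so Jun is 3 levels below Walden.

3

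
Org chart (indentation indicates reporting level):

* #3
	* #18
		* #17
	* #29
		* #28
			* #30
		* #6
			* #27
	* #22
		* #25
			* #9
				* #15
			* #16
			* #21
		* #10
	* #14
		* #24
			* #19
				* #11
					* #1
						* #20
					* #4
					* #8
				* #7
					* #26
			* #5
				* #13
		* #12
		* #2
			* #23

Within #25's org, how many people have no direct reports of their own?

The people in #25's organization with no one reporting to them are #21, #16, #15. That is 3.

3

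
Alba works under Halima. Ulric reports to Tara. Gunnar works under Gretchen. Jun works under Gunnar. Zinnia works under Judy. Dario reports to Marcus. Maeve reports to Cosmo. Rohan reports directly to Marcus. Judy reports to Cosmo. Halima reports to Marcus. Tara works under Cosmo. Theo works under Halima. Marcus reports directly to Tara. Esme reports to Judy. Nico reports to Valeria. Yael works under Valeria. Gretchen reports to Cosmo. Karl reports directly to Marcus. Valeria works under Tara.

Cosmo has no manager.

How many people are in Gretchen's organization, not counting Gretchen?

2

Gretchen directly manages Gunnar. Under Gunnar: Jun (1). That's 2 in total.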